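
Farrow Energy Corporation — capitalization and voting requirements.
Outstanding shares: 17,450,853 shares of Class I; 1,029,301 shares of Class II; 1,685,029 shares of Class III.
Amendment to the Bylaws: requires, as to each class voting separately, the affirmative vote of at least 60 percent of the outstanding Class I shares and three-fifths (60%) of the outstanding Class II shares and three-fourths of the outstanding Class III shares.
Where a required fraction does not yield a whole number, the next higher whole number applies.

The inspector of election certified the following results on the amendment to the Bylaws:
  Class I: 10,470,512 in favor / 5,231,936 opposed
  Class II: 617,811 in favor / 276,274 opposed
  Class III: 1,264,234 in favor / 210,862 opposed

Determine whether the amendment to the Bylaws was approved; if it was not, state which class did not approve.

Class I: 3/5 of 17450853 = 10470511.80, rounded up to 10470512; 10,470,512 required, 10,470,512 in favor — approved.
Class II: 3/5 of 1029301 = 617580.60, rounded up to 617581; 617,581 required, 617,811 in favor — approved.
Class III: 3/4 of 1685029 = 1263771.75, rounded up to 1263772; 1,263,772 required, 1,264,234 in favor — approved.

Approved — every class gave the required vote.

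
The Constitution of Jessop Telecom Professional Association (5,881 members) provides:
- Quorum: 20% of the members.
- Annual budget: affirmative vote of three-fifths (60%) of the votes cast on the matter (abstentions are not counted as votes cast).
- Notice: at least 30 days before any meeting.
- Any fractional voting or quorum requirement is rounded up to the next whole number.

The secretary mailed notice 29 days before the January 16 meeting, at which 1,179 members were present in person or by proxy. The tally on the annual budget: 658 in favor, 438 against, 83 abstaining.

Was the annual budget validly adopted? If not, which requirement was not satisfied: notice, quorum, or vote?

Invalid — notice requirement not satisfied.

Notice: 29 days given; 30 required. Not satisfied.
Quorum: 20% of 5,881 = 1,176.20, rounded up to 1,177; 1,179 present. Satisfied.
Vote: requires three-fifths of the votes cast (1,179 − 83 abstaining = 1,096); 3/5 of 1096 = 657.60, rounded up to 658, so 658 needed; 658 in favor. Satisfied.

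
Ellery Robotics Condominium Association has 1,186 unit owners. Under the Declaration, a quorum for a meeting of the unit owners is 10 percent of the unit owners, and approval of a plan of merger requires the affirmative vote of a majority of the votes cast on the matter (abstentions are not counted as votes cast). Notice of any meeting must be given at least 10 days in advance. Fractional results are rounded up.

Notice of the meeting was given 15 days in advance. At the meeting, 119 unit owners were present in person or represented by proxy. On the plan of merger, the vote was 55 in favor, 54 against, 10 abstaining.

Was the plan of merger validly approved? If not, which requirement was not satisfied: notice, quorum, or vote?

Valid — all requirements satisfied.

Notice: 15 days given; 10 required. Satisfied.
Quorum: 10% of 1,186 = 118.60, rounded up to 119; 119 present. Satisfied.
Vote: requires a majority of the votes cast (119 − 10 abstaining = 109); a majority of 109 is 55, so 55 needed; 55 in favor. Satisfied.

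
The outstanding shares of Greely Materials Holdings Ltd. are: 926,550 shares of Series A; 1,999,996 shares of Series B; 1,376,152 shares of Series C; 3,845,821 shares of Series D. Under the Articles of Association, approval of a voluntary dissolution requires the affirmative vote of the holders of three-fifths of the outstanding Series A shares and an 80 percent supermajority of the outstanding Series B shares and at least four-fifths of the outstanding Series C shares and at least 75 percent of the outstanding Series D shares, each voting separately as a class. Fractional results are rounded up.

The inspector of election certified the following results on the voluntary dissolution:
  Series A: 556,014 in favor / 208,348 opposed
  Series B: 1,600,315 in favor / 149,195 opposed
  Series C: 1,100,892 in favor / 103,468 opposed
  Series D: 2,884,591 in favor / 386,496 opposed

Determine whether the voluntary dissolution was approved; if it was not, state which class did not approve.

Not approved — the Series C shares did not give the required vote.

Series A: 3/5 of 926550 = 555930; 555,930 required, 556,014 in favor — approved.
Series B: 4/5 of 1999996 = 1599996.80, rounded up to 1599997; 1,599,997 required, 1,600,315 in favor — approved.
Series C: 4/5 of 1376152 = 1100921.60, rounded up to 1100922; 1,100,922 required, 1,100,892 in favor — not approved.
Series D: 3/4 of 3845821 = 2884365.75, rounded up to 2884366; 2,884,366 required, 2,884,591 in favor — approved.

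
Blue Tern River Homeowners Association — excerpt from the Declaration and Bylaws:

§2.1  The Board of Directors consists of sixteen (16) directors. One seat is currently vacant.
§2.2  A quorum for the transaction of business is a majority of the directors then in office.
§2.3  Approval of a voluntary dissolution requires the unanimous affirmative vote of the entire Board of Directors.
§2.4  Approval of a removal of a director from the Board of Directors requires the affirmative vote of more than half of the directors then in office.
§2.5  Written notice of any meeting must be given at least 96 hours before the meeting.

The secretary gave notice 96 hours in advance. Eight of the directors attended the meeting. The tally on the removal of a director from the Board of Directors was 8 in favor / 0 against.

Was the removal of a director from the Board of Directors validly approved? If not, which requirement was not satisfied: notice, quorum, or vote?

Valid — all requirements satisfied.

Notice: 96 hours given; 96 required (96 ≥ 96). Satisfied.
Quorum: 8 present; quorum is 8. Satisfied.
Vote: the removal of a director from the Board of Directors requires a majority of the directors then in office (15). A majority of 15 is 8, so 8 affirmative votes are needed; 8 voted in favor. Satisfied.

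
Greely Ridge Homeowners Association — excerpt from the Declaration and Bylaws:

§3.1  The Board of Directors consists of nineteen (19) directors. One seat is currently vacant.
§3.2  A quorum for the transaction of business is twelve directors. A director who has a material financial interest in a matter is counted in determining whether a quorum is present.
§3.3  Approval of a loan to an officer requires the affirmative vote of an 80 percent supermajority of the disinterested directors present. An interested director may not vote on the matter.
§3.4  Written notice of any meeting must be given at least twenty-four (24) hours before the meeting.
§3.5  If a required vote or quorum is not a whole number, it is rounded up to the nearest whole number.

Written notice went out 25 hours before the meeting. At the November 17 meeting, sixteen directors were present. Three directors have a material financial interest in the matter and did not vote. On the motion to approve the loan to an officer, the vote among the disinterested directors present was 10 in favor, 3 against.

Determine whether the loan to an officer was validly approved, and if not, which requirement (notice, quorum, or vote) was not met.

Invalid — vote requirement not satisfied.

Notice: 25 hours given; 24 required (25 ≥ 24). Satisfied.
Quorum: 16 present (interested directors count toward quorum); quorum is 12. Satisfied.
Vote: the loan to an officer requires four-fifths of the disinterested directors present (16 − 3 = 13). 4/5 of 13 = 10.40, rounded up to 11, so 11 affirmative votes are needed; 10 voted in favor. Not satisfied.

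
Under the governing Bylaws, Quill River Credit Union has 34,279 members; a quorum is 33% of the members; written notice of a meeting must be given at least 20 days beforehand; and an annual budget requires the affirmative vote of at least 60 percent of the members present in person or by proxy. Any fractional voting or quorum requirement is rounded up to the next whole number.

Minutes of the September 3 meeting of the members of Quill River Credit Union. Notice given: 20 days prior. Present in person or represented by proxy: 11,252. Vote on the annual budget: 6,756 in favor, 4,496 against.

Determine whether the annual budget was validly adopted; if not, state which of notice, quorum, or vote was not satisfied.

Notice: 20 days given; 20 required. Satisfied.
Quorum: 33% of 34,279 = 11,312.07, rounded up to 11,313; 11,252 present. Not satisfied.
Vote: requires three-fifths of those present (11,252); 3/5 of 11252 = 6751.20, rounded up to 6752, so 6,752 needed; 6,756 in favor. Satisfied.

Invalid — quorum requirement not satisfied.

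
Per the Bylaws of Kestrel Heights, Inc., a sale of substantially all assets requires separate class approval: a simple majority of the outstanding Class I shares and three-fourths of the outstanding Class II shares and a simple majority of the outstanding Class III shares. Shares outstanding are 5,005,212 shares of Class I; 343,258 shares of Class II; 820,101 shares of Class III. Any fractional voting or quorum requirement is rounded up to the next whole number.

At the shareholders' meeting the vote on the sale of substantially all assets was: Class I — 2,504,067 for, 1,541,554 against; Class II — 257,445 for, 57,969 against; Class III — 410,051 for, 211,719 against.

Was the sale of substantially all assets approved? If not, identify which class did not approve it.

Class I: a majority of 5005212 is 2502607; 2,502,607 required, 2,504,067 in favor — approved.
Class II: 3/4 of 343258 = 257443.50, rounded up to 257444; 257,444 required, 257,445 in favor — approved.
Class III: a majority of 820101 is 410051; 410,051 required, 410,051 in favor — approved.

Approved — every class gave the required vote.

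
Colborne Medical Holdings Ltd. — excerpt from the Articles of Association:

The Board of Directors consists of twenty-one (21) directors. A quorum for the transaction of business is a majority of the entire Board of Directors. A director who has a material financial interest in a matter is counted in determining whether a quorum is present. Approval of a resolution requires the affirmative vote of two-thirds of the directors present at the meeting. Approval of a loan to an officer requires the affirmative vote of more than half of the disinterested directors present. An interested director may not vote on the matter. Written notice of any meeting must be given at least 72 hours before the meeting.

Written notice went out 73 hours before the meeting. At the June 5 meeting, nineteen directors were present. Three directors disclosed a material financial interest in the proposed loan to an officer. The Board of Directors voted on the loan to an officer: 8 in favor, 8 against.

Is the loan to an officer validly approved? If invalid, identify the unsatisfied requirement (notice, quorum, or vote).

Notice: 73 hours given; 72 required (73 ≥ 72). Satisfied.
Quorum: 19 present (interested directors count toward quorum); quorum is 11. Satisfied.
Vote: the loan to an officer requires a majority of the disinterested directors present (19 − 3 = 16). A majority of 16 is 9, so 9 affirmative votes are needed; 8 voted in favor. Not satisfied.

Invalid — vote requirement not satisfied.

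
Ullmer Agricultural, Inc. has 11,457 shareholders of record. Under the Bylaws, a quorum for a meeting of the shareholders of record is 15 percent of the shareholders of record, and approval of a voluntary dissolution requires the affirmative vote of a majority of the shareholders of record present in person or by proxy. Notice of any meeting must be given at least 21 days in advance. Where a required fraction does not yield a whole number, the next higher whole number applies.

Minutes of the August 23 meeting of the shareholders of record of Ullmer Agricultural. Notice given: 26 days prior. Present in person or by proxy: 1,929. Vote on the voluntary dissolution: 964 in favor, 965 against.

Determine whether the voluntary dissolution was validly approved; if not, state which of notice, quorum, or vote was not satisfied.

Invalid — vote requirement not satisfied.

Notice: 26 days given; 21 required. Satisfied.
Quorum: 15% of 11,457 = 1,718.55, rounded up to 1,719; 1,929 present. Satisfied.
Vote: requires a majority of those present (1,929); a majority of 1929 is 965, so 965 needed; 964 in favor. Not satisfied.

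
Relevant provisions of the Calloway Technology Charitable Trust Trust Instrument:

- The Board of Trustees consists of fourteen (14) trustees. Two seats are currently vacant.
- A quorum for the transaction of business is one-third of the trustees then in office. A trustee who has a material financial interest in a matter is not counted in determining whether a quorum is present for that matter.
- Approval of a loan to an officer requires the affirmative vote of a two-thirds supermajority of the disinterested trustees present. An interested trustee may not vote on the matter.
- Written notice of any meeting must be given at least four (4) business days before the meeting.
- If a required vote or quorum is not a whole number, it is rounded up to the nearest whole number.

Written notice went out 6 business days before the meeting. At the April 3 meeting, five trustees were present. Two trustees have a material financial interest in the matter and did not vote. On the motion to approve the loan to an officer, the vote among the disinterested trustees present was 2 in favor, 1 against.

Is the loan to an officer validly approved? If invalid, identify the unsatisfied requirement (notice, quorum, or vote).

Notice: 6 business days given; 4 required (6 ≥ 4). Satisfied.
Quorum: 5 present, but the 2 interested trustees do not count, leaving 3. Quorum is 4. Not satisfied.
Vote: the loan to an officer requires two-thirds of the disinterested trustees present (5 − 2 = 3). 2/3 of 3 = 2, so 2 affirmative votes are needed; 2 voted in favor. Satisfied. (Moot — without a quorum no business can be validly transacted.)

Invalid — quorum requirement not satisfied.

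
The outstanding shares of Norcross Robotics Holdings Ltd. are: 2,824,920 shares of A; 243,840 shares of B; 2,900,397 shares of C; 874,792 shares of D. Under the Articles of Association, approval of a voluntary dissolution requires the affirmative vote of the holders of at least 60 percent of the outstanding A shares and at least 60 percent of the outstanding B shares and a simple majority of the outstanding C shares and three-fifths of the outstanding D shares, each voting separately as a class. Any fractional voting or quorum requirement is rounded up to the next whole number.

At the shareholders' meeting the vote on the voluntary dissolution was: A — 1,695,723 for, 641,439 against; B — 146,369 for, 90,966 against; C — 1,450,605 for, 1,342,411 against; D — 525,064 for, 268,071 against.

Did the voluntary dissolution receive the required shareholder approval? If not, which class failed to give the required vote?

A: 3/5 of 2824920 = 1694952; 1,694,952 required, 1,695,723 in favor — approved.
B: 3/5 of 243840 = 146304; 146,304 required, 146,369 in favor — approved.
C: a majority of 2900397 is 1450199; 1,450,199 required, 1,450,605 in favor — approved.
D: 3/5 of 874792 = 524875.20, rounded up to 524876; 524,876 required, 525,064 in favor — approved.

Approved — every class gave the required vote.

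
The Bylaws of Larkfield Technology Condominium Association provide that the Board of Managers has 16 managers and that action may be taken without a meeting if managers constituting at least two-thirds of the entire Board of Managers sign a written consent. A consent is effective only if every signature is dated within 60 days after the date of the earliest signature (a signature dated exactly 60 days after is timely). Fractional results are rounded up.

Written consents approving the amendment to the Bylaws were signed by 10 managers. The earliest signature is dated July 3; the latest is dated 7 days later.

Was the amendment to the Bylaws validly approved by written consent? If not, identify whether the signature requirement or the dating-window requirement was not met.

Signatures required: at least two-thirds of 16 — 2/3 of 16 = 10.67, rounded up to 11, so 11 needed; 10 signed. Insufficient.
Dating window: the latest signature is 7 days after the earliest; the limit is 60 days. Within the window.

Not effective — insufficient signatures.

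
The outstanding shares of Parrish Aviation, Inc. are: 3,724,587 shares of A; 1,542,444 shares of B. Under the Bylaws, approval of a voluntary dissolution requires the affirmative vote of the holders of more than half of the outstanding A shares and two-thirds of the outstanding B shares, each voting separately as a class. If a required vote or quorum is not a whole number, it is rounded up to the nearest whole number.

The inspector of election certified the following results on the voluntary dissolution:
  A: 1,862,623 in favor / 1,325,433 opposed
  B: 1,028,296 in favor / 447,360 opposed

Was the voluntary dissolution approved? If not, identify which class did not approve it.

A: a majority of 3724587 is 1862294; 1,862,294 required, 1,862,623 in favor — approved.
B: 2/3 of 1542444 = 1028296; 1,028,296 required, 1,028,296 in favor — approved.

Approved — every class gave the required vote.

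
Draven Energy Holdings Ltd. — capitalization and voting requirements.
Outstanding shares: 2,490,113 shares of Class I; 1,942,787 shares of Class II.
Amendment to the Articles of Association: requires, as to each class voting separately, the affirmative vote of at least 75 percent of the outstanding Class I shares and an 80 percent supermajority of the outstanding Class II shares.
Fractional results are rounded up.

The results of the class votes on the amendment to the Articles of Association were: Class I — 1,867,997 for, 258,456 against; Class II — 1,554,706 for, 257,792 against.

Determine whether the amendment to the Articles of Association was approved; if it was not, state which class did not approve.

Approved — every class gave the required vote.

Class I: 3/4 of 2490113 = 1867584.75, rounded up to 1867585; 1,867,585 required, 1,867,997 in favor — approved.
Class II: 4/5 of 1942787 = 1554229.60, rounded up to 1554230; 1,554,230 required, 1,554,706 in favor — approved.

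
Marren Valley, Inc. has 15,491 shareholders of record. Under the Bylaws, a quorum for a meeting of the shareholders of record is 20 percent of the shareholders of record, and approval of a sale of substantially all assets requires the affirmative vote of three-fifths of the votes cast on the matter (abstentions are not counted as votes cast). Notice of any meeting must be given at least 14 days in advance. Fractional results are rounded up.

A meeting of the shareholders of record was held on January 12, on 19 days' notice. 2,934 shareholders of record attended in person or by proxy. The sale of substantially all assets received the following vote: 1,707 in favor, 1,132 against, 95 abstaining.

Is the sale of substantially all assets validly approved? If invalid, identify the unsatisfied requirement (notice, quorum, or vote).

Notice: 19 days given; 14 required. Satisfied.
Quorum: 20% of 15,491 = 3,098.20, rounded up to 3,099; 2,934 present. Not satisfied.
Vote: requires three-fifths of the votes cast (2,934 − 95 abstaining = 2,839); 3/5 of 2839 = 1703.40, rounded up to 1704, so 1,704 needed; 1,707 in favor. Satisfied.

Invalid — quorum requirement not satisfied.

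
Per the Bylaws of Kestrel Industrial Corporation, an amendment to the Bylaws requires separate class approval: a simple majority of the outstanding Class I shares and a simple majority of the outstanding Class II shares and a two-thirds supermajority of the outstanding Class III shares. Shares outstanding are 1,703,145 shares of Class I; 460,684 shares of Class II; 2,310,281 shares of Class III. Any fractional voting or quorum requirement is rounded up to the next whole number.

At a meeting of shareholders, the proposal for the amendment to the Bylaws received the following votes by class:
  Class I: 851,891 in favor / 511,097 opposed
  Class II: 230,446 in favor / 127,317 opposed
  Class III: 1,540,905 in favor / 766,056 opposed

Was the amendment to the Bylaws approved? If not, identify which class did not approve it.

Approved — every class gave the required vote.

Class I: a majority of 1703145 is 851573; 851,573 required, 851,891 in favor — approved.
Class II: a majority of 460684 is 230343; 230,343 required, 230,446 in favor — approved.
Class III: 2/3 of 2310281 = 1540187.33, rounded up to 1540188; 1,540,188 required, 1,540,905 in favor — approved.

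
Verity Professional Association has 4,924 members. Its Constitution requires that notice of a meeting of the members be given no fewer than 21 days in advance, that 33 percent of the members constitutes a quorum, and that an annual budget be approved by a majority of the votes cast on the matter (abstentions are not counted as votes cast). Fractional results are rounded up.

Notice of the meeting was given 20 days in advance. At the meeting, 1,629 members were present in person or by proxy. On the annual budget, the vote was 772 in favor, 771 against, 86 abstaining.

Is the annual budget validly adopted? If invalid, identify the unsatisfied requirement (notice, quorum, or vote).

Invalid — notice requirement not satisfied.

Notice: 20 days given; 21 required. Not satisfied.
Quorum: 33% of 4,924 = 1,624.92, rounded up to 1,625; 1,629 present. Satisfied.
Vote: requires a majority of the votes cast (1,629 − 86 abstaining = 1,543); a majority of 1543 is 772, so 772 needed; 772 in favor. Satisfied.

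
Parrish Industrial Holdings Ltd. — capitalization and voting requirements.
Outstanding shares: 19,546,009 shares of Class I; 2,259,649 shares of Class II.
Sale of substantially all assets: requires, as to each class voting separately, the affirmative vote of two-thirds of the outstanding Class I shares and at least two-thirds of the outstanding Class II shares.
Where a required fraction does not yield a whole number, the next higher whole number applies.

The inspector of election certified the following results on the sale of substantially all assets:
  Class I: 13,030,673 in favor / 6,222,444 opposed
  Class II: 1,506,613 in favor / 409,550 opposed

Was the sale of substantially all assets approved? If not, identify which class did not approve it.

Class I: 2/3 of 19546009 = 13030672.67, rounded up to 13030673; 13,030,673 required, 13,030,673 in favor — approved.
Class II: 2/3 of 2259649 = 1506432.67, rounded up to 1506433; 1,506,433 required, 1,506,613 in favor — approved.

Approved — every class gave the required vote.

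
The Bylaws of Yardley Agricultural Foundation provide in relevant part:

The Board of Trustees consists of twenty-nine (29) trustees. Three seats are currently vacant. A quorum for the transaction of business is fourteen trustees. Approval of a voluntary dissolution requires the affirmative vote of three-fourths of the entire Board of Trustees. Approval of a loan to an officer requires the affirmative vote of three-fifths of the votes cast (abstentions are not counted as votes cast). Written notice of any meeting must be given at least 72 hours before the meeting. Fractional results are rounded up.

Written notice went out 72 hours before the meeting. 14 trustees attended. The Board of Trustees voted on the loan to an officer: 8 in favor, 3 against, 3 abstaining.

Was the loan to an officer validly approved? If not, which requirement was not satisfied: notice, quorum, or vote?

Valid — all requirements satisfied.

Notice: 72 hours given; 72 required (72 ≥ 72). Satisfied.
Quorum: 14 present; quorum is 14. Satisfied.
Vote: the loan to an officer requires three-fifths of the votes cast (14 present − 3 abstaining = 11). 3/5 of 11 = 6.60, rounded up to 7, so 7 affirmative votes are needed; 8 voted in favor. Satisfied.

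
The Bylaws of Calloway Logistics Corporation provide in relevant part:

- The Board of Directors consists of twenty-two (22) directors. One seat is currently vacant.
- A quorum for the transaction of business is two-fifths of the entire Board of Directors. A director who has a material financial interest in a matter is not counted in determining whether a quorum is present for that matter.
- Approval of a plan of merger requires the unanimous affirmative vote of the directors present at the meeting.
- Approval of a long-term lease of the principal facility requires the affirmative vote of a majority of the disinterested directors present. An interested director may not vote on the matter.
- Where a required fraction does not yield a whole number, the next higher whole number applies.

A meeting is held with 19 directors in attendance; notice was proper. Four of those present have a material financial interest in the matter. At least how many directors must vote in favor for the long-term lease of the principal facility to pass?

The long-term lease of the principal facility requires a majority of the disinterested directors present (19 − 4 = 15).
A majority of 15 is 8.

8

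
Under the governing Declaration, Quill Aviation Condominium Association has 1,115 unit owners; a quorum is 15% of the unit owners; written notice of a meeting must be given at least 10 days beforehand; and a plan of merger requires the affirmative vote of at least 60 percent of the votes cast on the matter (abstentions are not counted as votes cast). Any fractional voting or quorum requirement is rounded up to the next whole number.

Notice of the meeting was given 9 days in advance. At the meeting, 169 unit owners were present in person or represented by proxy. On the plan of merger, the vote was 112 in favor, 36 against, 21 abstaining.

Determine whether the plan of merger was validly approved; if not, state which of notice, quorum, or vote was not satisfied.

Notice: 9 days given; 10 required. Not satisfied.
Quorum: 15% of 1,115 = 167.25, rounded up to 168; 169 present. Satisfied.
Vote: requires three-fifths of the votes cast (169 − 21 abstaining = 148); 3/5 of 148 = 88.80, rounded up to 89, so 89 needed; 112 in favor. Satisfied.

Invalid — notice requirement not satisfied.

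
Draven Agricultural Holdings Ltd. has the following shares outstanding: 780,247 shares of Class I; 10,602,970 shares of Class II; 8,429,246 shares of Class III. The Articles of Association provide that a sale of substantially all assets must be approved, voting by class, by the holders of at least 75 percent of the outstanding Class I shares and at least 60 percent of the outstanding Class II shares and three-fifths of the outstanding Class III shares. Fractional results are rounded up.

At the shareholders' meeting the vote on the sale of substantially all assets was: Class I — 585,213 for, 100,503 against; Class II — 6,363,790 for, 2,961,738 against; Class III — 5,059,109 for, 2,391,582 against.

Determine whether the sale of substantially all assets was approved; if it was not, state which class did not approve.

Approved — every class gave the required vote.

Class I: 3/4 of 780247 = 585185.25, rounded up to 585186; 585,186 required, 585,213 in favor — approved.
Class II: 3/5 of 10602970 = 6361782; 6,361,782 required, 6,363,790 in favor — approved.
Class III: 3/5 of 8429246 = 5057547.60, rounded up to 5057548; 5,057,548 required, 5,059,109 in favor — approved.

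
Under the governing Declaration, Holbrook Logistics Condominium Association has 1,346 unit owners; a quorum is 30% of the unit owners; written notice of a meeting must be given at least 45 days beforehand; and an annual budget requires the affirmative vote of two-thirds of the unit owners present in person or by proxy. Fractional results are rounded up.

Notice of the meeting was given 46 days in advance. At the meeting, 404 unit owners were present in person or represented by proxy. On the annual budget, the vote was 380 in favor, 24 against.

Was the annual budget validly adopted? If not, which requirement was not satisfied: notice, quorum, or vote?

Valid — all requirements satisfied.

Notice: 46 days given; 45 required. Satisfied.
Quorum: 30% of 1,346 = 403.80, rounded up to 404; 404 present. Satisfied.
Vote: requires two-thirds of those present (404); 2/3 of 404 = 269.33, rounded up to 270, so 270 needed; 380 in favor. Satisfied.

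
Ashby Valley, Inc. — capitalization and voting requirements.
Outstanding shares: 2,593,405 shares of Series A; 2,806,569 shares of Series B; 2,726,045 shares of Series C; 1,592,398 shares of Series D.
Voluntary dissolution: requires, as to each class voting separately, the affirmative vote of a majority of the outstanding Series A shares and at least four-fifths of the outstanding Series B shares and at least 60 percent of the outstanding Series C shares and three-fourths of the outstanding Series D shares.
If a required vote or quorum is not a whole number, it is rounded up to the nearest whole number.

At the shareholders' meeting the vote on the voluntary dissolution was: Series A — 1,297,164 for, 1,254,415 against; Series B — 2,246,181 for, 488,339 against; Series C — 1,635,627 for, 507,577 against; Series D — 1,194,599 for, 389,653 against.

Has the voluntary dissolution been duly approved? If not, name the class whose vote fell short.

Approved — every class gave the required vote.

Series A: a majority of 2593405 is 1296703; 1,296,703 required, 1,297,164 in favor — approved.
Series B: 4/5 of 2806569 = 2245255.20, rounded up to 2245256; 2,245,256 required, 2,246,181 in favor — approved.
Series C: 3/5 of 2726045 = 1635627; 1,635,627 required, 1,635,627 in favor — approved.
Series D: 3/4 of 1592398 = 1194298.50, rounded up to 1194299; 1,194,299 required, 1,194,599 in favor — approved.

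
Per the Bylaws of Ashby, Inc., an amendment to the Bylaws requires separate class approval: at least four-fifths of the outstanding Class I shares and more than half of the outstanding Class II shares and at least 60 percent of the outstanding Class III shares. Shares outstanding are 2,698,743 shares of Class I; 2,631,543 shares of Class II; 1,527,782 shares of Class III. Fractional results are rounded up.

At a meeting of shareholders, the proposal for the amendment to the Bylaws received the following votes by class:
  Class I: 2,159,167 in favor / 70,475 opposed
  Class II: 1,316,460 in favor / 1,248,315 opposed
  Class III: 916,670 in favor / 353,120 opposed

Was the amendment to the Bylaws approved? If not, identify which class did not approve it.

Approved — every class gave the required vote.

Class I: 4/5 of 2698743 = 2158994.40, rounded up to 2158995; 2,158,995 required, 2,159,167 in favor — approved.
Class II: a majority of 2631543 is 1315772; 1,315,772 required, 1,316,460 in favor — approved.
Class III: 3/5 of 1527782 = 916669.20, rounded up to 916670; 916,670 required, 916,670 in favor — approved.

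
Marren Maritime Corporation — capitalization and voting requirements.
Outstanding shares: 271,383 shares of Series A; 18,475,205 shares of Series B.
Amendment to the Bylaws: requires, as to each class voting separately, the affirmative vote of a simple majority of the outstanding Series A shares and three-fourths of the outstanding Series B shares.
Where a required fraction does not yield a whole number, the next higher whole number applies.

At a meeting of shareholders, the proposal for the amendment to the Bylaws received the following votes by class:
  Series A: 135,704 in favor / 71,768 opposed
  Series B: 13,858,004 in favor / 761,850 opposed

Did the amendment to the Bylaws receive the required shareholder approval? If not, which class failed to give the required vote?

Approved — every class gave the required vote.

Series A: a majority of 271383 is 135692; 135,692 required, 135,704 in favor — approved.
Series B: 3/4 of 18475205 = 13856403.75, rounded up to 13856404; 13,856,404 required, 13,858,004 in favor — approved.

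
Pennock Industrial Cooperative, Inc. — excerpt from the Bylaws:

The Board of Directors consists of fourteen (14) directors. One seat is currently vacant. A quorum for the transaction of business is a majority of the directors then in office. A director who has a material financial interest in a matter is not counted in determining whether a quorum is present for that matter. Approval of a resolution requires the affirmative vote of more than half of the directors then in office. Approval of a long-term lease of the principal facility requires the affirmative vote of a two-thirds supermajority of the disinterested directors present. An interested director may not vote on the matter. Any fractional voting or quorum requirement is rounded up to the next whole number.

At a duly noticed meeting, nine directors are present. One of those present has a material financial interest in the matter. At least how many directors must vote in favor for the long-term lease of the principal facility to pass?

The long-term lease of the principal facility requires two-thirds of the disinterested directors present (9 − 1 = 8).
2/3 of 8 = 5.33, rounded up to 6.

6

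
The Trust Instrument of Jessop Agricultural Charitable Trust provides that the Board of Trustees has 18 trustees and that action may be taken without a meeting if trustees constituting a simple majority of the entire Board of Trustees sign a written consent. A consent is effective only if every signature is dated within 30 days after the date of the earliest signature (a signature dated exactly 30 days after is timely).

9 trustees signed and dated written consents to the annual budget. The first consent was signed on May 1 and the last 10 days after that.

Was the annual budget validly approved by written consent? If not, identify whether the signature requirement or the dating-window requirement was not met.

Signatures required: a simple majority of 18 — a majority of 18 is 10, so 10 needed; 9 signed. Insufficient.
Dating window: the latest signature is 10 days after the earliest; the limit is 30 days. Within the window.

Not effective — insufficient signatures.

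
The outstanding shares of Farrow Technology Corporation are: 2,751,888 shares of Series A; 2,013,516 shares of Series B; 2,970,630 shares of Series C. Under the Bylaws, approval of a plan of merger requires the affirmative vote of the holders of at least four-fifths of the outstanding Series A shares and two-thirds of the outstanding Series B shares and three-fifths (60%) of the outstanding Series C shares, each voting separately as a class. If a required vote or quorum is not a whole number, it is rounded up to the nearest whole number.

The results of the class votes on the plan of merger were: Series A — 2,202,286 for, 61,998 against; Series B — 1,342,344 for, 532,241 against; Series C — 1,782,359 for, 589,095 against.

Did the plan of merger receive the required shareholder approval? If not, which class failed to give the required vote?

Series A: 4/5 of 2751888 = 2201510.40, rounded up to 2201511; 2,201,511 required, 2,202,286 in favor — approved.
Series B: 2/3 of 2013516 = 1342344; 1,342,344 required, 1,342,344 in favor — approved.
Series C: 3/5 of 2970630 = 1782378; 1,782,378 required, 1,782,359 in favor — not approved.

Not approved — the Series C shares did not give the required vote.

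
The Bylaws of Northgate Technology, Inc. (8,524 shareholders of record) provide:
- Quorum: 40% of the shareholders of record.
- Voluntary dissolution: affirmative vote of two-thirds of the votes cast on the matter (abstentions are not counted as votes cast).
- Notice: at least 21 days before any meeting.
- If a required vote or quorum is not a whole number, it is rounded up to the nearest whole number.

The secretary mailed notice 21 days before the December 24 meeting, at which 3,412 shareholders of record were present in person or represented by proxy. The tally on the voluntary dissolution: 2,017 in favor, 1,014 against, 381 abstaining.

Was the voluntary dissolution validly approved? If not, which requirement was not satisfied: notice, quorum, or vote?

Invalid — vote requirement not satisfied.

Notice: 21 days given; 21 required. Satisfied.
Quorum: 40% of 8,524 = 3,409.60, rounded up to 3,410; 3,412 present. Satisfied.
Vote: requires two-thirds of the votes cast (3,412 − 381 abstaining = 3,031); 2/3 of 3031 = 2020.67, rounded up to 2021, so 2,021 needed; 2,017 in favor. Not satisfied.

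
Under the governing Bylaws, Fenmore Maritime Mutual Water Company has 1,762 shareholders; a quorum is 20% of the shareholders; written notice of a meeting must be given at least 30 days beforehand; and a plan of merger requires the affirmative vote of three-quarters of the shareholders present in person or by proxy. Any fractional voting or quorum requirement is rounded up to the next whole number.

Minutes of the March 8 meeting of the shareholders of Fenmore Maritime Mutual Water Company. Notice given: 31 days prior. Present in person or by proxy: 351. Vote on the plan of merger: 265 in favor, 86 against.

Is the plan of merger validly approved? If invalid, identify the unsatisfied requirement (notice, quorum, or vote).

Invalid — quorum requirement not satisfied.

Notice: 31 days given; 30 required. Satisfied.
Quorum: 20% of 1,762 = 352.40, rounded up to 353; 351 present. Not satisfied.
Vote: requires three-fourths of those present (351); 3/4 of 351 = 263.25, rounded up to 264, so 264 needed; 265 in favor. Satisfied.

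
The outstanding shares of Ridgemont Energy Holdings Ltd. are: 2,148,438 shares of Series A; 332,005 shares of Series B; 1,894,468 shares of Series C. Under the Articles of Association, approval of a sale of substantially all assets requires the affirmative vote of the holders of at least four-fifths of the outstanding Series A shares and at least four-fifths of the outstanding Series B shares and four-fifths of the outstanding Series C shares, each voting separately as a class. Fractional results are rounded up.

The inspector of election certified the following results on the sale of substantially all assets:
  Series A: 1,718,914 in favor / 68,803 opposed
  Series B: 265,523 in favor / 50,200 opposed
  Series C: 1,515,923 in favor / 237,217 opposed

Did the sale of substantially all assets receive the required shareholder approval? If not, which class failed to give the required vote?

Not approved — the Series B shares did not give the required vote.

Series A: 4/5 of 2148438 = 1718750.40, rounded up to 1718751; 1,718,751 required, 1,718,914 in favor — approved.
Series B: 4/5 of 332005 = 265604; 265,604 required, 265,523 in favor — not approved.
Series C: 4/5 of 1894468 = 1515574.40, rounded up to 1515575; 1,515,575 required, 1,515,923 in favor — approved.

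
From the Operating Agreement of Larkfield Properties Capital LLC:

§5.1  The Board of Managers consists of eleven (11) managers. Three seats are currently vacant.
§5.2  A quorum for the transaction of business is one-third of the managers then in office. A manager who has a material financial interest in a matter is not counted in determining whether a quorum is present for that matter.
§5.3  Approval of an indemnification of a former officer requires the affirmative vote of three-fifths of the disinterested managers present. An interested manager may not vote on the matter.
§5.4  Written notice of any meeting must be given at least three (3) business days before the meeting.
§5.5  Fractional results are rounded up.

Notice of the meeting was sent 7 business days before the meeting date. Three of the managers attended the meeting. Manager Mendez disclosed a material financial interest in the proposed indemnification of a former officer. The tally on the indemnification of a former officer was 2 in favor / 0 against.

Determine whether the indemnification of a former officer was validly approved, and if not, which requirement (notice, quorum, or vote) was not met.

Invalid — quorum requirement not satisfied.

Notice: 7 business days given; 3 required (7 ≥ 3). Satisfied.
Quorum: 3 present, but the 1 interested manager does not count, leaving 2. Quorum is 3. Not satisfied.
Vote: the indemnification of a former officer requires three-fifths of the disinterested managers present (3 − 1 = 2). 3/5 of 2 = 1.20, rounded up to 2, so 2 affirmative votes are needed; 2 voted in favor. Satisfied. (Moot — without a quorum no business can be validly transacted.)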